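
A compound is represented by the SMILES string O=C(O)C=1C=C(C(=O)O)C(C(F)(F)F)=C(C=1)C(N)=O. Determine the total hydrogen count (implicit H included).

Walk through each heavy atom and fill implicit hydrogens from standard valence (C 4, N 3, O 2, S 2, halogen 1):
  atom 1: O, bond orders sum to 2 (valence 2) → 0 H
  atom 2: C, bond orders sum to 4 (valence 4) → 0 H
  atom 3: O, bond orders sum to 1 (valence 2) → 1 H
  atom 4: C, bond orders sum to 4 (valence 4) → 0 H
  atom 5: C, bond orders sum to 3 (valence 4) → 1 H
  atom 6: C, bond orders sum to 4 (valence 4) → 0 H
  atom 7: C, bond orders sum to 4 (valence 4) → 0 H
  atom 8: O, bond orders sum to 2 (valence 2) → 0 H
  atom 9: O, bond orders sum to 1 (valence 2) → 1 H
  atom 10: C, bond orders sum to 4 (valence 4) → 0 H
  atom 11: C, bond orders sum to 4 (valence 4) → 0 H
  atom 12: F (halogen, monovalent) → 0 H
  atom 13: F (halogen, monovalent) → 0 H
  atom 14: F (halogen, monovalent) → 0 H
  atom 15: C, bond orders sum to 4 (valence 4) → 0 H
  atom 16: C, bond orders sum to 3 (valence 4) → 1 H
  atom 17: C, bond orders sum to 4 (valence 4) → 0 H
  atom 18: N, bond orders sum to 1 (valence 3) → 2 H
  atom 19: O, bond orders sum to 2 (valence 2) → 0 H
Total hydrogens: 6.

6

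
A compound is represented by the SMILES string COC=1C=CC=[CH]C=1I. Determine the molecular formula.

C7H7IO

Walk through each heavy atom and fill implicit hydrogens from standard valence (C 4, N 3, O 2, S 2, halogen 1):
  atom 1: C, bond orders sum to 1 (valence 4) → 3 H
  atom 2: O, bond orders sum to 2 (valence 2) → 0 H
  atom 3: C, bond orders sum to 4 (valence 4) → 0 H
  atom 4: C, bond orders sum to 3 (valence 4) → 1 H
  atom 5: C, bond orders sum to 3 (valence 4) → 1 H
  atom 6: C, bond orders sum to 3 (valence 4) → 1 H
  atom 7: C with explicit H count 1
  atom 8: C, bond orders sum to 4 (valence 4) → 0 H
  atom 9: I (halogen, monovalent) → 0 H
Totals → C:7, H:7, I:1, O:1.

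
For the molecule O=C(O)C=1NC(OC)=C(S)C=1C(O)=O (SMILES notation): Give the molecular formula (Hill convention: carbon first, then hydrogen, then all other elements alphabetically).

Walk through each heavy atom and fill implicit hydrogens from standard valence (C 4, N 3, O 2, S 2, halogen 1):
  atom 1: O, bond orders sum to 2 (valence 2) → 0 H
  atom 2: C, bond orders sum to 4 (valence 4) → 0 H
  atom 3: O, bond orders sum to 1 (valence 2) → 1 H
  atom 4: C, bond orders sum to 4 (valence 4) → 0 H
  atom 5: N, bond orders sum to 2 (valence 3) → 1 H
  atom 6: C, bond orders sum to 4 (valence 4) → 0 H
  atom 7: O, bond orders sum to 2 (valence 2) → 0 H
  atom 8: C, bond orders sum to 1 (valence 4) → 3 H
  atom 9: C, bond orders sum to 4 (valence 4) → 0 H
  atom 10: S, bond orders sum to 1 (valence 2) → 1 H
  atom 11: C, bond orders sum to 4 (valence 4) → 0 H
  atom 12: C, bond orders sum to 4 (valence 4) → 0 H
  atom 13: O, bond orders sum to 1 (valence 2) → 1 H
  atom 14: O, bond orders sum to 2 (valence 2) → 0 H
Totals → C:7, H:7, N:1, O:5, S:1.
In Hill order: C7H7NO5S.

C7H7NO5S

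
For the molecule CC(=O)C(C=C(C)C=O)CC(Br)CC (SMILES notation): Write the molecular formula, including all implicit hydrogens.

Walk through each heavy atom and fill implicit hydrogens from standard valence (C 4, N 3, O 2, S 2, halogen 1):
  atom 1: C, bond orders sum to 1 (valence 4) → 3 H
  atom 2: C, bond orders sum to 4 (valence 4) → 0 H
  atom 3: O, bond orders sum to 2 (valence 2) → 0 H
  atom 4: C, bond orders sum to 3 (valence 4) → 1 H
  atom 5: C, bond orders sum to 3 (valence 4) → 1 H
  atom 6: C, bond orders sum to 4 (valence 4) → 0 H
  atom 7: C, bond orders sum to 1 (valence 4) → 3 H
  atom 8: C, bond orders sum to 3 (valence 4) → 1 H
  atom 9: O, bond orders sum to 2 (valence 2) → 0 H
  atom 10: C, bond orders sum to 2 (valence 4) → 2 H
  atom 11: C, bond orders sum to 3 (valence 4) → 1 H
  atom 12: Br (halogen, monovalent) → 0 H
  atom 13: C, bond orders sum to 2 (valence 4) → 2 H
  atom 14: C, bond orders sum to 1 (valence 4) → 3 H
Totals → C:11, H:17, Br:1, O:2.
In Hill order: C11H17BrO2.

C11H17BrO2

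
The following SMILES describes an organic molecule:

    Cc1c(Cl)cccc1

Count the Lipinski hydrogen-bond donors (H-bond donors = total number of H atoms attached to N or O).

Donors: find every N or O and count the H atoms it carries.
  (no N or O atoms present)
Lipinski HBD = 0.

0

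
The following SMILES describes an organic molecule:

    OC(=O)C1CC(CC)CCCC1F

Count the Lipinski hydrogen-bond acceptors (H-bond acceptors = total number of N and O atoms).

N atoms: 0; O atoms: 2.
Lipinski HBA = 0 + 2 = 2.

2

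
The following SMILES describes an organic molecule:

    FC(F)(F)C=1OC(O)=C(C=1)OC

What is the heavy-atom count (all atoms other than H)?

12

Every atom symbol written in the SMILES (organic subset) is one heavy atom; implicit H are not written.
Heavy atoms by element → C:6, F:3, O:3.
Total: 12.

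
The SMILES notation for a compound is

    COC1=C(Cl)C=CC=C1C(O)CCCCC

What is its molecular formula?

Walk through each heavy atom and fill implicit hydrogens from standard valence (C 4, N 3, O 2, S 2, halogen 1):
  atom 1: C, bond orders sum to 1 (valence 4) → 3 H
  atom 2: O, bond orders sum to 2 (valence 2) → 0 H
  atom 3: C, bond orders sum to 4 (valence 4) → 0 H
  atom 4: C, bond orders sum to 4 (valence 4) → 0 H
  atom 5: Cl (halogen, monovalent) → 0 H
  atom 6: C, bond orders sum to 3 (valence 4) → 1 H
  atom 7: C, bond orders sum to 3 (valence 4) → 1 H
  atom 8: C, bond orders sum to 3 (valence 4) → 1 H
  atom 9: C, bond orders sum to 4 (valence 4) → 0 H
  atom 10: C, bond orders sum to 3 (valence 4) → 1 H
  atom 11: O, bond orders sum to 1 (valence 2) → 1 H
  atom 12: C, bond orders sum to 2 (valence 4) → 2 H
  atom 13: C, bond orders sum to 2 (valence 4) → 2 H
  atom 14: C, bond orders sum to 2 (valence 4) → 2 H
  atom 15: C, bond orders sum to 2 (valence 4) → 2 H
  atom 16: C, bond orders sum to 1 (valence 4) → 3 H
Totals → C:13, H:19, Cl:1, O:2.

C13H19ClO2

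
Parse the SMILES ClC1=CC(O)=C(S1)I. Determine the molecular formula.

Walk through each heavy atom and fill implicit hydrogens from standard valence (C 4, N 3, O 2, S 2, halogen 1):
  atom 1: Cl (halogen, monovalent) → 0 H
  atom 2: C, bond orders sum to 4 (valence 4) → 0 H
  atom 3: C, bond orders sum to 3 (valence 4) → 1 H
  atom 4: C, bond orders sum to 4 (valence 4) → 0 H
  atom 5: O, bond orders sum to 1 (valence 2) → 1 H
  atom 6: C, bond orders sum to 4 (valence 4) → 0 H
  atom 7: S, bond orders sum to 2 (valence 2) → 0 H
  atom 8: I (halogen, monovalent) → 0 H
Totals → C:4, H:2, Cl:1, I:1, O:1, S:1.
In Hill order: C4H2ClIOS.

C4H2ClIOS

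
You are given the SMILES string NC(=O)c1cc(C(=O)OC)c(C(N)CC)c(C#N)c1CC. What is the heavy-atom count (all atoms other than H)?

21

Every atom symbol written in the SMILES (organic subset) is one heavy atom; implicit H are not written.
Heavy atoms by element → C:15, N:3, O:3.
Total: 21.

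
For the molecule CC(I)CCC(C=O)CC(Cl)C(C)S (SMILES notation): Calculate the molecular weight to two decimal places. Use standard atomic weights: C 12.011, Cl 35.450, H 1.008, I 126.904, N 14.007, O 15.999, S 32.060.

348.67 g/mol

First, the molecular formula is C10H18ClIOS (counting implicit H from valence).
  C: 10 × 12.011 = 120.110
  Cl: 1 × 35.450 = 35.450
  H: 18 × 1.008 = 18.144
  I: 1 × 126.904 = 126.904
  O: 1 × 15.999 = 15.999
  S: 1 × 32.060 = 32.060
Sum: 10×12.011 + 1×35.450 + 18×1.008 + 1×126.904 + 1×15.999 + 1×32.060 = 348.667 → 348.67 g/mol.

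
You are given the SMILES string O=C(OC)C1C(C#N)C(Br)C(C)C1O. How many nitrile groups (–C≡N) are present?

The nitrile motif appears at heavy-atom position 7 in the SMILES.
Other groups present: 1 ester, 1 hydroxyl.
Nitrile count: 1.

1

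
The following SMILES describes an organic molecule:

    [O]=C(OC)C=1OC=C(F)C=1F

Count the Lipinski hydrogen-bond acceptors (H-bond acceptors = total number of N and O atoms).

3

N atoms: 0; O atoms: 3.
Lipinski HBA = 0 + 3 = 3.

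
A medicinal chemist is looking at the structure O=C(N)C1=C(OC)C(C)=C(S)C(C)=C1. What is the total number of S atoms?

1

Scan the SMILES for S atoms (remember two-letter symbols like Cl and Br are single atoms).
Sulfur count: 1.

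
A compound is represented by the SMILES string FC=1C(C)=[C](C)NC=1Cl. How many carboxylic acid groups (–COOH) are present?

Scan the SMILES for the carboxylic acid motif — none present.

0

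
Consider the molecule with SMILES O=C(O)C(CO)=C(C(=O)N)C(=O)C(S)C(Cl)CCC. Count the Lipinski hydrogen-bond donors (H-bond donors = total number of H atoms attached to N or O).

Donors: find every N or O and count the H atoms it carries.
  atom 1 (O): bond orders sum to 2 → 0 H
  atom 3 (O): bond orders sum to 1 → 1 H
  atom 6 (O): bond orders sum to 1 → 1 H
  atom 9 (O): bond orders sum to 2 → 0 H
  atom 10 (N): bond orders sum to 1 → 2 H
  atom 12 (O): bond orders sum to 2 → 0 H
Lipinski HBD = 4.

4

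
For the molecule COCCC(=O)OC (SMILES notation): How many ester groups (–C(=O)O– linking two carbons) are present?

1

The ester motif appears at heavy-atom position 5 in the SMILES.
Other groups present: 1 ether.
Ester count: 1.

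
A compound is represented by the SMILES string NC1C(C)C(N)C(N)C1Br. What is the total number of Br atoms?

1

Scan the SMILES for Br atoms (remember two-letter symbols like Cl and Br are single atoms).
Bromine count: 1.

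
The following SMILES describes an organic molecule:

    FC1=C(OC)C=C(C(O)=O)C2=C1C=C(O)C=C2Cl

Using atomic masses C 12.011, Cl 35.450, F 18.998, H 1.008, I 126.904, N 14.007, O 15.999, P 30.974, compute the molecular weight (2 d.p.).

First, the molecular formula is C12H8ClFO4 (counting implicit H from valence).
  C: 12 × 12.011 = 144.132
  Cl: 1 × 35.450 = 35.450
  F: 1 × 18.998 = 18.998
  H: 8 × 1.008 = 8.064
  O: 4 × 15.999 = 63.996
Sum: 12×12.011 + 1×35.450 + 1×18.998 + 8×1.008 + 4×15.999 = 270.640 → 270.64 g/mol.

270.64 g/mol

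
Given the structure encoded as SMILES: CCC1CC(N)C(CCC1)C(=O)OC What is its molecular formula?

C11H21NO2

Walk through each heavy atom and fill implicit hydrogens from standard valence (C 4, N 3, O 2, S 2, halogen 1):
  atom 1: C, bond orders sum to 1 (valence 4) → 3 H
  atom 2: C, bond orders sum to 2 (valence 4) → 2 H
  atom 3: C, bond orders sum to 3 (valence 4) → 1 H
  atom 4: C, bond orders sum to 2 (valence 4) → 2 H
  atom 5: C, bond orders sum to 3 (valence 4) → 1 H
  atom 6: N, bond orders sum to 1 (valence 3) → 2 H
  atom 7: C, bond orders sum to 3 (valence 4) → 1 H
  atom 8: C, bond orders sum to 2 (valence 4) → 2 H
  atom 9: C, bond orders sum to 2 (valence 4) → 2 H
  atom 10: C, bond orders sum to 2 (valence 4) → 2 H
  atom 11: C, bond orders sum to 4 (valence 4) → 0 H
  atom 12: O, bond orders sum to 2 (valence 2) → 0 H
  atom 13: O, bond orders sum to 2 (valence 2) → 0 H
  atom 14: C, bond orders sum to 1 (valence 4) → 3 H
Totals → C:11, H:21, N:1, O:2.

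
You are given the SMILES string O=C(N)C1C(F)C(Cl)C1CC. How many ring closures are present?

In SMILES, each pair of matching ring-closure digits denotes one ring-closing bond; the number of such bonds equals the number of independent rings.
Ring-closure bonds here: 1.

1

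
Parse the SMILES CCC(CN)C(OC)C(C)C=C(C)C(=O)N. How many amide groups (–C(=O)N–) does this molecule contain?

1

The amide motif appears at heavy-atom position 14 in the SMILES.
Other groups present: 1 alkene, 1 ether, 1 primary amine.
Amide count: 1.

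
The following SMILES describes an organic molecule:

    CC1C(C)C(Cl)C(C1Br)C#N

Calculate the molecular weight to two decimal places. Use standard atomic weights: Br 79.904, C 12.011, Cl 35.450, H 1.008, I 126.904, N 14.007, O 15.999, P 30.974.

First, the molecular formula is C8H11BrClN (counting implicit H from valence).
  Br: 1 × 79.904 = 79.904
  C: 8 × 12.011 = 96.088
  Cl: 1 × 35.450 = 35.450
  H: 11 × 1.008 = 11.088
  N: 1 × 14.007 = 14.007
Sum: 1×79.904 + 8×12.011 + 1×35.450 + 11×1.008 + 1×14.007 = 236.537 → 236.54 g/mol.

236.54 g/mol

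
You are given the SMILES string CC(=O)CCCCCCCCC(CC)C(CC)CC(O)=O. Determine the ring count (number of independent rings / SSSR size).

0

In SMILES, each pair of matching ring-closure digits denotes one ring-closing bond; the number of such bonds equals the number of independent rings.
Ring-closure bonds here: 0.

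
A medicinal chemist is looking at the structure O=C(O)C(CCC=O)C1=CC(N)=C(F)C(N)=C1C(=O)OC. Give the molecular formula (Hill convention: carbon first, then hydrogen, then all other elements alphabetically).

C13H15FN2O5

Walk through each heavy atom and fill implicit hydrogens from standard valence (C 4, N 3, O 2, S 2, halogen 1):
  atom 1: O, bond orders sum to 2 (valence 2) → 0 H
  atom 2: C, bond orders sum to 4 (valence 4) → 0 H
  atom 3: O, bond orders sum to 1 (valence 2) → 1 H
  atom 4: C, bond orders sum to 3 (valence 4) → 1 H
  atom 5: C, bond orders sum to 2 (valence 4) → 2 H
  atom 6: C, bond orders sum to 2 (valence 4) → 2 H
  atom 7: C, bond orders sum to 3 (valence 4) → 1 H
  atom 8: O, bond orders sum to 2 (valence 2) → 0 H
  atom 9: C, bond orders sum to 4 (valence 4) → 0 H
  atom 10: C, bond orders sum to 3 (valence 4) → 1 H
  atom 11: C, bond orders sum to 4 (valence 4) → 0 H
  atom 12: N, bond orders sum to 1 (valence 3) → 2 H
  atom 13: C, bond orders sum to 4 (valence 4) → 0 H
  atom 14: F (halogen, monovalent) → 0 H
  atom 15: C, bond orders sum to 4 (valence 4) → 0 H
  atom 16: N, bond orders sum to 1 (valence 3) → 2 H
  atom 17: C, bond orders sum to 4 (valence 4) → 0 H
  atom 18: C, bond orders sum to 4 (valence 4) → 0 H
  atom 19: O, bond orders sum to 2 (valence 2) → 0 H
  atom 20: O, bond orders sum to 2 (valence 2) → 0 H
  atom 21: C, bond orders sum to 1 (valence 4) → 3 H
Totals → C:13, H:15, F:1, N:2, O:5.
In Hill order: C13H15FN2O5.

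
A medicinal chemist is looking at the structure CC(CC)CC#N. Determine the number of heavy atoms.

7

Every atom symbol written in the SMILES (organic subset) is one heavy atom; implicit H are not written.
Heavy atoms by element → C:6, N:1.
Total: 7.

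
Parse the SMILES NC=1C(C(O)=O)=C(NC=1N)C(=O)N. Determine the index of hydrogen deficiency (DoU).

Molecular formula: C6H8N4O3.
DoU = (2C + 2 + N − H − X) / 2, where X is the halogen count and O/S are ignored.
    = (2·6 + 2 + 4 − 8 − 0) / 2 = 10 / 2 = 5.

5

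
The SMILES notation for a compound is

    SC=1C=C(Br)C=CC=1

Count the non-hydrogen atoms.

Every atom symbol written in the SMILES (organic subset) is one heavy atom; implicit H are not written.
Heavy atoms by element → Br:1, C:6, S:1.
Total: 8.

8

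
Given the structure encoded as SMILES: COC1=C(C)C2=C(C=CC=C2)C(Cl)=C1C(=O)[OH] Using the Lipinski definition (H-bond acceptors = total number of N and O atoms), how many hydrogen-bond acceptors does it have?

N atoms: 0; O atoms: 3.
Lipinski HBA = 0 + 3 = 3.

3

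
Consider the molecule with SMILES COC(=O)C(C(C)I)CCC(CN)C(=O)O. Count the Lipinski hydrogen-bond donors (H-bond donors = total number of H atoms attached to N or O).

Donors: find every N or O and count the H atoms it carries.
  atom 2 (O): bond orders sum to 2 → 0 H
  atom 4 (O): bond orders sum to 2 → 0 H
  atom 13 (N): bond orders sum to 1 → 2 H
  atom 15 (O): bond orders sum to 2 → 0 H
  atom 16 (O): bond orders sum to 1 → 1 H
Lipinski HBD = 3.

3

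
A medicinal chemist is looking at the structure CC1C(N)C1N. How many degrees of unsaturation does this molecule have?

Degree of unsaturation = (number of rings) + (number of π bonds).
Ring closures in the SMILES: 1.
π bonds: none → 0 DoU from unsaturation.
Total DoU = 1 + 0 = 1.

1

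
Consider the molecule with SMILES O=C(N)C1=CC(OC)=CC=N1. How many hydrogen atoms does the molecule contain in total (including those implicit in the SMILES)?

8

Walk through each heavy atom and fill implicit hydrogens from standard valence (C 4, N 3, O 2, S 2, halogen 1):
  atom 1: O, bond orders sum to 2 (valence 2) → 0 H
  atom 2: C, bond orders sum to 4 (valence 4) → 0 H
  atom 3: N, bond orders sum to 1 (valence 3) → 2 H
  atom 4: C, bond orders sum to 4 (valence 4) → 0 H
  atom 5: C, bond orders sum to 3 (valence 4) → 1 H
  atom 6: C, bond orders sum to 4 (valence 4) → 0 H
  atom 7: O, bond orders sum to 2 (valence 2) → 0 H
  atom 8: C, bond orders sum to 1 (valence 4) → 3 H
  atom 9: C, bond orders sum to 3 (valence 4) → 1 H
  atom 10: C, bond orders sum to 3 (valence 4) → 1 H
  atom 11: N, bond orders sum to 3 (valence 3) → 0 H
Total hydrogens: 8.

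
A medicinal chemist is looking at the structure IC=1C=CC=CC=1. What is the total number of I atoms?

Scan the SMILES for I atoms (remember two-letter symbols like Cl and Br are single atoms).
Iodine count: 1.

1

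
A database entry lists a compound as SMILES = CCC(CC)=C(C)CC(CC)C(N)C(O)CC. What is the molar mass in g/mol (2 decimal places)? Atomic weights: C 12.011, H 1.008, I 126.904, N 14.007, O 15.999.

First, the molecular formula is C15H31NO (counting implicit H from valence).
  C: 15 × 12.011 = 180.165
  H: 31 × 1.008 = 31.248
  N: 1 × 14.007 = 14.007
  O: 1 × 15.999 = 15.999
Sum: 15×12.011 + 31×1.008 + 1×14.007 + 1×15.999 = 241.419 → 241.42 g/mol.

241.42 g/mol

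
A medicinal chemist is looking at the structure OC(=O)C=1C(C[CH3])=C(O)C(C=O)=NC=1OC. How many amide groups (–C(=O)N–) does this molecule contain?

Scan the SMILES for the amide motif — none present.
Groups that are present: 1 aldehyde, 1 carboxylic acid, 1 ether, 1 hydroxyl.

0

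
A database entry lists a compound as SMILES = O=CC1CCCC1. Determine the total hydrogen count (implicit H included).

Walk through each heavy atom and fill implicit hydrogens from standard valence (C 4, N 3, O 2, S 2, halogen 1):
  atom 1: O, bond orders sum to 2 (valence 2) → 0 H
  atom 2: C, bond orders sum to 3 (valence 4) → 1 H
  atom 3: C, bond orders sum to 3 (valence 4) → 1 H
  atom 4: C, bond orders sum to 2 (valence 4) → 2 H
  atom 5: C, bond orders sum to 2 (valence 4) → 2 H
  atom 6: C, bond orders sum to 2 (valence 4) → 2 H
  atom 7: C, bond orders sum to 2 (valence 4) → 2 H
Total hydrogens: 10.

10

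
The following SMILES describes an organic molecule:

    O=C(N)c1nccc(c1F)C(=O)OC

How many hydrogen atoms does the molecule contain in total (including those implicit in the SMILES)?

Walk through each heavy atom and fill implicit hydrogens from standard valence (C 4, N 3, O 2, S 2, halogen 1); for lowercase aromatic atoms, an aromatic c carries 1 H when it has two neighbours and 0 H with three, and aromatic n carries 0 H:
  atom 1: O, bond orders sum to 2 (valence 2) → 0 H
  atom 2: C, bond orders sum to 4 (valence 4) → 0 H
  atom 3: N, bond orders sum to 1 (valence 3) → 2 H
  atom 4: aromatic c, 3 neighbours → 0 H
  atom 5: aromatic n, 2 neighbours → 0 H
  atom 6: aromatic c, 2 neighbours → 1 H
  atom 7: aromatic c, 2 neighbours → 1 H
  atom 8: aromatic c, 3 neighbours → 0 H
  atom 9: aromatic c, 3 neighbours → 0 H
  atom 10: F (halogen, monovalent) → 0 H
  atom 11: C, bond orders sum to 4 (valence 4) → 0 H
  atom 12: O, bond orders sum to 2 (valence 2) → 0 H
  atom 13: O, bond orders sum to 2 (valence 2) → 0 H
  atom 14: C, bond orders sum to 1 (valence 4) → 3 H
Total hydrogens: 7.

7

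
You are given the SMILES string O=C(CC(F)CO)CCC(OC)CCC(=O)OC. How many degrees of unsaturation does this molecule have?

2

Degree of unsaturation = (number of rings) + (number of π bonds).
Ring closures in the SMILES: 0.
π bonds: 2 double bonds (each 1 DoU) → 2 DoU from unsaturation.
Total DoU = 0 + 2 = 2.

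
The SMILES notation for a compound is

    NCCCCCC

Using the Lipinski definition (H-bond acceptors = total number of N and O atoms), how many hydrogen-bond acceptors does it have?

1

N atoms: 1; O atoms: 0.
Lipinski HBA = 1 + 0 = 1.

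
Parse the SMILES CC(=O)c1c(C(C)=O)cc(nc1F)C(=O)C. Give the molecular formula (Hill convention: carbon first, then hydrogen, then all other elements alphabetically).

Walk through each heavy atom and fill implicit hydrogens from standard valence (C 4, N 3, O 2, S 2, halogen 1); for lowercase aromatic atoms, an aromatic c carries 1 H when it has two neighbours and 0 H with three, and aromatic n carries 0 H:
  atom 1: C, bond orders sum to 1 (valence 4) → 3 H
  atom 2: C, bond orders sum to 4 (valence 4) → 0 H
  atom 3: O, bond orders sum to 2 (valence 2) → 0 H
  atom 4: aromatic c, 3 neighbours → 0 H
  atom 5: aromatic c, 3 neighbours → 0 H
  atom 6: C, bond orders sum to 4 (valence 4) → 0 H
  atom 7: C, bond orders sum to 1 (valence 4) → 3 H
  atom 8: O, bond orders sum to 2 (valence 2) → 0 H
  atom 9: aromatic c, 2 neighbours → 1 H
  atom 10: aromatic c, 3 neighbours → 0 H
  atom 11: aromatic n, 2 neighbours → 0 H
  atom 12: aromatic c, 3 neighbours → 0 H
  atom 13: F (halogen, monovalent) → 0 H
  atom 14: C, bond orders sum to 4 (valence 4) → 0 H
  atom 15: O, bond orders sum to 2 (valence 2) → 0 H
  atom 16: C, bond orders sum to 1 (valence 4) → 3 H
Totals → C:11, H:10, F:1, N:1, O:3.
In Hill order: C11H10FNO3.

C11H10FNO3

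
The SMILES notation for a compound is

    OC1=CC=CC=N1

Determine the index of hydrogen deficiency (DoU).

4

Degree of unsaturation = (number of rings) + (number of π bonds).
Ring closures in the SMILES: 1.
π bonds: 3 double bonds (each 1 DoU) → 3 DoU from unsaturation.
Total DoU = 1 + 3 = 4.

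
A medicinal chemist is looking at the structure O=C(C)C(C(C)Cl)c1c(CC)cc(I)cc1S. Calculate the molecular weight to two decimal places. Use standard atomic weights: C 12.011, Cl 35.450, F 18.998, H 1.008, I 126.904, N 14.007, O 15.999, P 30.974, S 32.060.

382.68 g/mol

First, the molecular formula is C13H16ClIOS (counting implicit H from valence).
  C: 13 × 12.011 = 156.143
  Cl: 1 × 35.450 = 35.450
  H: 16 × 1.008 = 16.128
  I: 1 × 126.904 = 126.904
  O: 1 × 15.999 = 15.999
  S: 1 × 32.060 = 32.060
Sum: 13×12.011 + 1×35.450 + 16×1.008 + 1×126.904 + 1×15.999 + 1×32.060 = 382.684 → 382.68 g/mol.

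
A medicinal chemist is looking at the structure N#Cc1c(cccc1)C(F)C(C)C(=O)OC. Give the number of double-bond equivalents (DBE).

7

Molecular formula: C12H12FNO2.
DoU = (2C + 2 + N − H − X) / 2, where X is the halogen count and O/S are ignored.
    = (2·12 + 2 + 1 − 12 − 1) / 2 = 14 / 2 = 7.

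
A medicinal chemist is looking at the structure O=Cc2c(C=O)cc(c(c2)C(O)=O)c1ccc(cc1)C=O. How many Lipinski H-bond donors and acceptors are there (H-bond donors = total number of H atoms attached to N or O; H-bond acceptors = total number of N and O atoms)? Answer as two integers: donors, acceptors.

1, 5

Donors: find every N or O and count the H atoms it carries.
  atom 1 (O): bond orders sum to 2 → 0 H
  atom 6 (O): bond orders sum to 2 → 0 H
  atom 12 (O): bond orders sum to 1 → 1 H
  atom 13 (O): bond orders sum to 2 → 0 H
  atom 21 (O): bond orders sum to 2 → 0 H
Lipinski HBD = 1.
Acceptors: N atoms = 0, O atoms = 5 → HBA = 5.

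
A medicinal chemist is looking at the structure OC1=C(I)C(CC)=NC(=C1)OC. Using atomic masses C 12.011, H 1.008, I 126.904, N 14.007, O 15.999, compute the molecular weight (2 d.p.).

First, the molecular formula is C8H10INO2 (counting implicit H from valence).
  C: 8 × 12.011 = 96.088
  H: 10 × 1.008 = 10.080
  I: 1 × 126.904 = 126.904
  N: 1 × 14.007 = 14.007
  O: 2 × 15.999 = 31.998
Sum: 8×12.011 + 10×1.008 + 1×126.904 + 1×14.007 + 2×15.999 = 279.077 → 279.08 g/mol.

279.08 g/mol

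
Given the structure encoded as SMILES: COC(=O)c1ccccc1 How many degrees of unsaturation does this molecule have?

5

Molecular formula: C8H8O2.
DoU = (2C + 2 + N − H − X) / 2, where X is the halogen count and O/S are ignored.
    = (2·8 + 2 + 0 − 8 − 0) / 2 = 10 / 2 = 5.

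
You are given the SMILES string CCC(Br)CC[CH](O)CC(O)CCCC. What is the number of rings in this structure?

In SMILES, each pair of matching ring-closure digits denotes one ring-closing bond; the number of such bonds equals the number of independent rings.
Ring-closure bonds here: 0.

0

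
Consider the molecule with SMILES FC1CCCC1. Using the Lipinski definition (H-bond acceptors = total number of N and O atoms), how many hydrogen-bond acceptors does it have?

N atoms: 0; O atoms: 0.
Lipinski HBA = 0 + 0 = 0.

0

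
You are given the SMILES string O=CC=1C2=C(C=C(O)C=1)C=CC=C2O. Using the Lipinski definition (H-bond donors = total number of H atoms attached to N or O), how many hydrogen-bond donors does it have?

Donors: find every N or O and count the H atoms it carries.
  atom 1 (O): bond orders sum to 2 → 0 H
  atom 8 (O): bond orders sum to 1 → 1 H
  atom 14 (O): bond orders sum to 1 → 1 H
Lipinski HBD = 2.

2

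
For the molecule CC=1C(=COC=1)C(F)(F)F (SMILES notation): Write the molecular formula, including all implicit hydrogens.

C6H5F3O

Walk through each heavy atom and fill implicit hydrogens from standard valence (C 4, N 3, O 2, S 2, halogen 1):
  atom 1: C, bond orders sum to 1 (valence 4) → 3 H
  atom 2: C, bond orders sum to 4 (valence 4) → 0 H
  atom 3: C, bond orders sum to 4 (valence 4) → 0 H
  atom 4: C, bond orders sum to 3 (valence 4) → 1 H
  atom 5: O, bond orders sum to 2 (valence 2) → 0 H
  atom 6: C, bond orders sum to 3 (valence 4) → 1 H
  atom 7: C, bond orders sum to 4 (valence 4) → 0 H
  atom 8: F (halogen, monovalent) → 0 H
  atom 9: F (halogen, monovalent) → 0 H
  atom 10: F (halogen, monovalent) → 0 H
Totals → C:6, H:5, F:3, O:1.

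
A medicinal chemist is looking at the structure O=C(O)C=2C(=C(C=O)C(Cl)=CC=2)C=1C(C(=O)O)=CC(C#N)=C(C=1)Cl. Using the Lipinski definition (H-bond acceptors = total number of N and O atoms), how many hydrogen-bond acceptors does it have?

N atoms: 1; O atoms: 5.
Lipinski HBA = 1 + 5 = 6.

6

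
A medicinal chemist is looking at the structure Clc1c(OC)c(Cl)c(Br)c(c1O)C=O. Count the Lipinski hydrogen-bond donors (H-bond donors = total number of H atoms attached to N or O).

Donors: find every N or O and count the H atoms it carries.
  atom 4 (O): bond orders sum to 2 → 0 H
  atom 12 (O): bond orders sum to 1 → 1 H
  atom 14 (O): bond orders sum to 2 → 0 H
Lipinski HBD = 1.

1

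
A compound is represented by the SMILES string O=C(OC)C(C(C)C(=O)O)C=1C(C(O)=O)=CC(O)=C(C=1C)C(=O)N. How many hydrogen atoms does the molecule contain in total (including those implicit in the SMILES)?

Walk through each heavy atom and fill implicit hydrogens from standard valence (C 4, N 3, O 2, S 2, halogen 1):
  atom 1: O, bond orders sum to 2 (valence 2) → 0 H
  atom 2: C, bond orders sum to 4 (valence 4) → 0 H
  atom 3: O, bond orders sum to 2 (valence 2) → 0 H
  atom 4: C, bond orders sum to 1 (valence 4) → 3 H
  atom 5: C, bond orders sum to 3 (valence 4) → 1 H
  atom 6: C, bond orders sum to 3 (valence 4) → 1 H
  atom 7: C, bond orders sum to 1 (valence 4) → 3 H
  atom 8: C, bond orders sum to 4 (valence 4) → 0 H
  atom 9: O, bond orders sum to 2 (valence 2) → 0 H
  atom 10: O, bond orders sum to 1 (valence 2) → 1 H
  atom 11: C, bond orders sum to 4 (valence 4) → 0 H
  atom 12: C, bond orders sum to 4 (valence 4) → 0 H
  atom 13: C, bond orders sum to 4 (valence 4) → 0 H
  atom 14: O, bond orders sum to 1 (valence 2) → 1 H
  atom 15: O, bond orders sum to 2 (valence 2) → 0 H
  atom 16: C, bond orders sum to 3 (valence 4) → 1 H
  atom 17: C, bond orders sum to 4 (valence 4) → 0 H
  atom 18: O, bond orders sum to 1 (valence 2) → 1 H
  atom 19: C, bond orders sum to 4 (valence 4) → 0 H
  atom 20: C, bond orders sum to 4 (valence 4) → 0 H
  atom 21: C, bond orders sum to 1 (valence 4) → 3 H
  atom 22: C, bond orders sum to 4 (valence 4) → 0 H
  atom 23: O, bond orders sum to 2 (valence 2) → 0 H
  atom 24: N, bond orders sum to 1 (valence 3) → 2 H
Total hydrogens: 17.

17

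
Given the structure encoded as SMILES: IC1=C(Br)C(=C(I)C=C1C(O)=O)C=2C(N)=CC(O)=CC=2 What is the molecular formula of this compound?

C13H8BrI2NO3

Walk through each heavy atom and fill implicit hydrogens from standard valence (C 4, N 3, O 2, S 2, halogen 1):
  atom 1: I (halogen, monovalent) → 0 H
  atom 2: C, bond orders sum to 4 (valence 4) → 0 H
  atom 3: C, bond orders sum to 4 (valence 4) → 0 H
  atom 4: Br (halogen, monovalent) → 0 H
  atom 5: C, bond orders sum to 4 (valence 4) → 0 H
  atom 6: C, bond orders sum to 4 (valence 4) → 0 H
  atom 7: I (halogen, monovalent) → 0 H
  atom 8: C, bond orders sum to 3 (valence 4) → 1 H
  atom 9: C, bond orders sum to 4 (valence 4) → 0 H
  atom 10: C, bond orders sum to 4 (valence 4) → 0 H
  atom 11: O, bond orders sum to 1 (valence 2) → 1 H
  atom 12: O, bond orders sum to 2 (valence 2) → 0 H
  atom 13: C, bond orders sum to 4 (valence 4) → 0 H
  atom 14: C, bond orders sum to 4 (valence 4) → 0 H
  atom 15: N, bond orders sum to 1 (valence 3) → 2 H
  atom 16: C, bond orders sum to 3 (valence 4) → 1 H
  atom 17: C, bond orders sum to 4 (valence 4) → 0 H
  atom 18: O, bond orders sum to 1 (valence 2) → 1 H
  atom 19: C, bond orders sum to 3 (valence 4) → 1 H
  atom 20: C, bond orders sum to 3 (valence 4) → 1 H
Totals → C:13, H:8, Br:1, I:2, N:1, O:3.
In Hill order: C13H8BrI2NO3.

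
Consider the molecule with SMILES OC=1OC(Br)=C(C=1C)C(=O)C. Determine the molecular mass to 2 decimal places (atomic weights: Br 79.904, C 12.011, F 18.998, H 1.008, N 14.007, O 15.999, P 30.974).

First, the molecular formula is C7H7BrO3 (counting implicit H from valence).
  Br: 1 × 79.904 = 79.904
  C: 7 × 12.011 = 84.077
  H: 7 × 1.008 = 7.056
  O: 3 × 15.999 = 47.997
Sum: 1×79.904 + 7×12.011 + 7×1.008 + 3×15.999 = 219.034 → 219.03 g/mol.

219.03 g/mol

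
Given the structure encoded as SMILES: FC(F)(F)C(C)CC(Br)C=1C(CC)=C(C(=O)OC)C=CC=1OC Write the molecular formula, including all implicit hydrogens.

Walk through each heavy atom and fill implicit hydrogens from standard valence (C 4, N 3, O 2, S 2, halogen 1):
  atom 1: F (halogen, monovalent) → 0 H
  atom 2: C, bond orders sum to 4 (valence 4) → 0 H
  atom 3: F (halogen, monovalent) → 0 H
  atom 4: F (halogen, monovalent) → 0 H
  atom 5: C, bond orders sum to 3 (valence 4) → 1 H
  atom 6: C, bond orders sum to 1 (valence 4) → 3 H
  atom 7: C, bond orders sum to 2 (valence 4) → 2 H
  atom 8: C, bond orders sum to 3 (valence 4) → 1 H
  atom 9: Br (halogen, monovalent) → 0 H
  atom 10: C, bond orders sum to 4 (valence 4) → 0 H
  atom 11: C, bond orders sum to 4 (valence 4) → 0 H
  atom 12: C, bond orders sum to 2 (valence 4) → 2 H
  atom 13: C, bond orders sum to 1 (valence 4) → 3 H
  atom 14: C, bond orders sum to 4 (valence 4) → 0 H
  atom 15: C, bond orders sum to 4 (valence 4) → 0 H
  atom 16: O, bond orders sum to 2 (valence 2) → 0 H
  atom 17: O, bond orders sum to 2 (valence 2) → 0 H
  atom 18: C, bond orders sum to 1 (valence 4) → 3 H
  atom 19: C, bond orders sum to 3 (valence 4) → 1 H
  atom 20: C, bond orders sum to 3 (valence 4) → 1 H
  atom 21: C, bond orders sum to 4 (valence 4) → 0 H
  atom 22: O, bond orders sum to 2 (valence 2) → 0 H
  atom 23: C, bond orders sum to 1 (valence 4) → 3 H
Totals → C:16, H:20, Br:1, F:3, O:3.

C16H20BrF3O3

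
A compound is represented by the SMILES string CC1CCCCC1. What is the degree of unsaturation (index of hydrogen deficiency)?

Degree of unsaturation = (number of rings) + (number of π bonds).
Ring closures in the SMILES: 1.
π bonds: none → 0 DoU from unsaturation.
Total DoU = 1 + 0 = 1.

1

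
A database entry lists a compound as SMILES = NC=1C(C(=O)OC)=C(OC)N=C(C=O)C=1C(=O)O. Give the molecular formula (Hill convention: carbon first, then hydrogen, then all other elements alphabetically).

C10H10N2O6

Walk through each heavy atom and fill implicit hydrogens from standard valence (C 4, N 3, O 2, S 2, halogen 1):
  atom 1: N, bond orders sum to 1 (valence 3) → 2 H
  atom 2: C, bond orders sum to 4 (valence 4) → 0 H
  atom 3: C, bond orders sum to 4 (valence 4) → 0 H
  atom 4: C, bond orders sum to 4 (valence 4) → 0 H
  atom 5: O, bond orders sum to 2 (valence 2) → 0 H
  atom 6: O, bond orders sum to 2 (valence 2) → 0 H
  atom 7: C, bond orders sum to 1 (valence 4) → 3 H
  atom 8: C, bond orders sum to 4 (valence 4) → 0 H
  atom 9: O, bond orders sum to 2 (valence 2) → 0 H
  atom 10: C, bond orders sum to 1 (valence 4) → 3 H
  atom 11: N, bond orders sum to 3 (valence 3) → 0 H
  atom 12: C, bond orders sum to 4 (valence 4) → 0 H
  atom 13: C, bond orders sum to 3 (valence 4) → 1 H
  atom 14: O, bond orders sum to 2 (valence 2) → 0 H
  atom 15: C, bond orders sum to 4 (valence 4) → 0 H
  atom 16: C, bond orders sum to 4 (valence 4) → 0 H
  atom 17: O, bond orders sum to 2 (valence 2) → 0 H
  atom 18: O, bond orders sum to 1 (valence 2) → 1 H
Totals → C:10, H:10, N:2, O:6.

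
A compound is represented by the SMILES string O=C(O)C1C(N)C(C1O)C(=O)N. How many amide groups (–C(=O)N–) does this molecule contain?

The amide motif appears at heavy-atom position 10 in the SMILES.
Other groups present: 1 carboxylic acid, 1 hydroxyl, 1 primary amine.
Amide count: 1.

1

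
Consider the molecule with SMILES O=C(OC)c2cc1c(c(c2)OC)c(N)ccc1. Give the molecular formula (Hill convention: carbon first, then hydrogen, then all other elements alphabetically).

C13H13NO3

Walk through each heavy atom and fill implicit hydrogens from standard valence (C 4, N 3, O 2, S 2, halogen 1); for lowercase aromatic atoms, an aromatic c carries 1 H when it has two neighbours and 0 H with three, and aromatic n carries 0 H:
  atom 1: O, bond orders sum to 2 (valence 2) → 0 H
  atom 2: C, bond orders sum to 4 (valence 4) → 0 H
  atom 3: O, bond orders sum to 2 (valence 2) → 0 H
  atom 4: C, bond orders sum to 1 (valence 4) → 3 H
  atom 5: aromatic c, 3 neighbours → 0 H
  atom 6: aromatic c, 2 neighbours → 1 H
  atom 7: aromatic c, 3 neighbours → 0 H
  atom 8: aromatic c, 3 neighbours → 0 H
  atom 9: aromatic c, 3 neighbours → 0 H
  atom 10: aromatic c, 2 neighbours → 1 H
  atom 11: O, bond orders sum to 2 (valence 2) → 0 H
  atom 12: C, bond orders sum to 1 (valence 4) → 3 H
  atom 13: aromatic c, 3 neighbours → 0 H
  atom 14: N, bond orders sum to 1 (valence 3) → 2 H
  atom 15: aromatic c, 2 neighbours → 1 H
  atom 16: aromatic c, 2 neighbours → 1 H
  atom 17: aromatic c, 2 neighbours → 1 H
Totals → C:13, H:13, N:1, O:3.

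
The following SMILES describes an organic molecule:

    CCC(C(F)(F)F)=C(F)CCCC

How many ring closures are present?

0

In SMILES, each pair of matching ring-closure digits denotes one ring-closing bond; the number of such bonds equals the number of independent rings.
Ring-closure bonds here: 0.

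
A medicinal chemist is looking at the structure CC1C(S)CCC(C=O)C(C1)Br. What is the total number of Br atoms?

1

Scan the SMILES for Br atoms (remember two-letter symbols like Cl and Br are single atoms).
Bromine count: 1.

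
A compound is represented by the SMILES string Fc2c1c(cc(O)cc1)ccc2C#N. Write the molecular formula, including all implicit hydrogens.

Walk through each heavy atom and fill implicit hydrogens from standard valence (C 4, N 3, O 2, S 2, halogen 1); for lowercase aromatic atoms, an aromatic c carries 1 H when it has two neighbours and 0 H with three, and aromatic n carries 0 H:
  atom 1: F (halogen, monovalent) → 0 H
  atom 2: aromatic c, 3 neighbours → 0 H
  atom 3: aromatic c, 3 neighbours → 0 H
  atom 4: aromatic c, 3 neighbours → 0 H
  atom 5: aromatic c, 2 neighbours → 1 H
  atom 6: aromatic c, 3 neighbours → 0 H
  atom 7: O, bond orders sum to 1 (valence 2) → 1 H
  atom 8: aromatic c, 2 neighbours → 1 H
  atom 9: aromatic c, 2 neighbours → 1 H
  atom 10: aromatic c, 2 neighbours → 1 H
  atom 11: aromatic c, 2 neighbours → 1 H
  atom 12: aromatic c, 3 neighbours → 0 H
  atom 13: C, bond orders sum to 4 (valence 4) → 0 H
  atom 14: N, bond orders sum to 3 (valence 3) → 0 H
Totals → C:11, H:6, F:1, N:1, O:1.

C11H6FNO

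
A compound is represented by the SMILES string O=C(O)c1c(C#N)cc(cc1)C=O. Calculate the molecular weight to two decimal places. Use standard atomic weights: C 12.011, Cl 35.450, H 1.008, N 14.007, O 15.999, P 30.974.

175.14 g/mol

First, the molecular formula is C9H5NO3 (counting implicit H from valence).
  C: 9 × 12.011 = 108.099
  H: 5 × 1.008 = 5.040
  N: 1 × 14.007 = 14.007
  O: 3 × 15.999 = 47.997
Sum: 9×12.011 + 5×1.008 + 1×14.007 + 3×15.999 = 175.143 → 175.14 g/mol.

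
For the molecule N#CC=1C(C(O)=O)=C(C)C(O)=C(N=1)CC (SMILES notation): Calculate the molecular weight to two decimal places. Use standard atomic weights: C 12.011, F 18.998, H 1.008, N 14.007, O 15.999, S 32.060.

206.20 g/mol

First, the molecular formula is C10H10N2O3 (counting implicit H from valence).
  C: 10 × 12.011 = 120.110
  H: 10 × 1.008 = 10.080
  N: 2 × 14.007 = 28.014
  O: 3 × 15.999 = 47.997
Sum: 10×12.011 + 10×1.008 + 2×14.007 + 3×15.999 = 206.201 → 206.20 g/mol.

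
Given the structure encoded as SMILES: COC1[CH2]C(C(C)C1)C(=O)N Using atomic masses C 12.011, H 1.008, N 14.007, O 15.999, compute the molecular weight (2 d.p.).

157.21 g/mol

First, the molecular formula is C8H15NO2 (counting implicit H from valence).
  C: 8 × 12.011 = 96.088
  H: 15 × 1.008 = 15.120
  N: 1 × 14.007 = 14.007
  O: 2 × 15.999 = 31.998
Sum: 8×12.011 + 15×1.008 + 1×14.007 + 2×15.999 = 157.213 → 157.21 g/mol.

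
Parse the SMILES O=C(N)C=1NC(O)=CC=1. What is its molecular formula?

C5H6N2O2

Walk through each heavy atom and fill implicit hydrogens from standard valence (C 4, N 3, O 2, S 2, halogen 1):
  atom 1: O, bond orders sum to 2 (valence 2) → 0 H
  atom 2: C, bond orders sum to 4 (valence 4) → 0 H
  atom 3: N, bond orders sum to 1 (valence 3) → 2 H
  atom 4: C, bond orders sum to 4 (valence 4) → 0 H
  atom 5: N, bond orders sum to 2 (valence 3) → 1 H
  atom 6: C, bond orders sum to 4 (valence 4) → 0 H
  atom 7: O, bond orders sum to 1 (valence 2) → 1 H
  atom 8: C, bond orders sum to 3 (valence 4) → 1 H
  atom 9: C, bond orders sum to 3 (valence 4) → 1 H
Totals → C:5, H:6, N:2, O:2.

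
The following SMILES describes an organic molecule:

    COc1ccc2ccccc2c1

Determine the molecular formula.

C11H10O

Walk through each heavy atom and fill implicit hydrogens from standard valence (C 4, N 3, O 2, S 2, halogen 1); for lowercase aromatic atoms, an aromatic c carries 1 H when it has two neighbours and 0 H with three, and aromatic n carries 0 H:
  atom 1: C, bond orders sum to 1 (valence 4) → 3 H
  atom 2: O, bond orders sum to 2 (valence 2) → 0 H
  atom 3: aromatic c, 3 neighbours → 0 H
  atom 4: aromatic c, 2 neighbours → 1 H
  atom 5: aromatic c, 2 neighbours → 1 H
  atom 6: aromatic c, 3 neighbours → 0 H
  atom 7: aromatic c, 2 neighbours → 1 H
  atom 8: aromatic c, 2 neighbours → 1 H
  atom 9: aromatic c, 2 neighbours → 1 H
  atom 10: aromatic c, 2 neighbours → 1 H
  atom 11: aromatic c, 3 neighbours → 0 H
  atom 12: aromatic c, 2 neighbours → 1 H
Totals → C:11, H:10, O:1.
In Hill order: C11H10O.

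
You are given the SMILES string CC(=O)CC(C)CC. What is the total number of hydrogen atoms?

14

Walk through each heavy atom and fill implicit hydrogens from standard valence (C 4, N 3, O 2, S 2, halogen 1):
  atom 1: C, bond orders sum to 1 (valence 4) → 3 H
  atom 2: C, bond orders sum to 4 (valence 4) → 0 H
  atom 3: O, bond orders sum to 2 (valence 2) → 0 H
  atom 4: C, bond orders sum to 2 (valence 4) → 2 H
  atom 5: C, bond orders sum to 3 (valence 4) → 1 H
  atom 6: C, bond orders sum to 1 (valence 4) → 3 H
  atom 7: C, bond orders sum to 2 (valence 4) → 2 H
  atom 8: C, bond orders sum to 1 (valence 4) → 3 H
Total hydrogens: 14.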